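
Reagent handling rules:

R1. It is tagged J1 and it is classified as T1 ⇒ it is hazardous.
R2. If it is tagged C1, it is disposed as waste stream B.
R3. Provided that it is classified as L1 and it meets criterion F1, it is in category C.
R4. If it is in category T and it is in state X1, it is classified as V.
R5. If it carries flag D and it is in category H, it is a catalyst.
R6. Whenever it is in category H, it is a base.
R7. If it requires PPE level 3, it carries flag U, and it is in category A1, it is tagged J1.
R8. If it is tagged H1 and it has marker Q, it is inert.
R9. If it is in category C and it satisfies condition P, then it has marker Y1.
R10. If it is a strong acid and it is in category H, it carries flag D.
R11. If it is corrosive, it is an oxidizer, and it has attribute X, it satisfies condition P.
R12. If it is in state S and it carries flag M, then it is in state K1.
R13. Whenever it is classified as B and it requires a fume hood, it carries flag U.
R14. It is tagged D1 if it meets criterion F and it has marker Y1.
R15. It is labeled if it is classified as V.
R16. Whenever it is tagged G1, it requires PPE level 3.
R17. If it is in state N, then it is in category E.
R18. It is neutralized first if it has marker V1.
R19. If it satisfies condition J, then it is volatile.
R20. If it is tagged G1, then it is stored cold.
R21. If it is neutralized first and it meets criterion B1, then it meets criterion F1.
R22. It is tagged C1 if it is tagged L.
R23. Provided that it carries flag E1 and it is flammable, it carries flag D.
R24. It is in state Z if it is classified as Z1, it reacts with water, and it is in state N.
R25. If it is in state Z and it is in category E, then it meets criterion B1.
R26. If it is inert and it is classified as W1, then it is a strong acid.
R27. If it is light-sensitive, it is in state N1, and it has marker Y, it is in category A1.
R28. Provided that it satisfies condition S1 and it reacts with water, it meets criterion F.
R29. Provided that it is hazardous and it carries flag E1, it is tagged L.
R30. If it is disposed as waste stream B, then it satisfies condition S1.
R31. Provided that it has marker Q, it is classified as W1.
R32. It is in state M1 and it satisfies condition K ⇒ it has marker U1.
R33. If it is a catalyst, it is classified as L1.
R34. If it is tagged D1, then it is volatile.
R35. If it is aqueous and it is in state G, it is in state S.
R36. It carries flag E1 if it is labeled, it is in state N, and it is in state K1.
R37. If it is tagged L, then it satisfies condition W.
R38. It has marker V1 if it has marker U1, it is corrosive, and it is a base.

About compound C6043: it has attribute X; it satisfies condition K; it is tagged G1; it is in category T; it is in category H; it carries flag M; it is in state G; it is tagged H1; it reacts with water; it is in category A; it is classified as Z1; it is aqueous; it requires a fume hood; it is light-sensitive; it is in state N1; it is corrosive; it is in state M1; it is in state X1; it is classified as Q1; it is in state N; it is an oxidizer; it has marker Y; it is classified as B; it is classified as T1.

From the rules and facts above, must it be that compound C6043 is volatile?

No

Forward chaining from the given facts derives: is classified as V, is a base, satisfies condition P, carries flag U, is labeled, requires PPE level 3, is in category E, is stored cold, is in state Z, meets criterion B1, is in category A1, has marker U1, is in state S, has marker V1, is tagged J1, is in state K1, is neutralized first, meets criterion F1, carries flag E1, is hazardous, is tagged L, satisfies condition W, is tagged C1, is disposed as waste stream B, satisfies condition S1, meets criterion F.
Rules concluding "it is volatile": R19 needs "it satisfies condition J"; R34 needs "it is tagged D1" — none of these are established.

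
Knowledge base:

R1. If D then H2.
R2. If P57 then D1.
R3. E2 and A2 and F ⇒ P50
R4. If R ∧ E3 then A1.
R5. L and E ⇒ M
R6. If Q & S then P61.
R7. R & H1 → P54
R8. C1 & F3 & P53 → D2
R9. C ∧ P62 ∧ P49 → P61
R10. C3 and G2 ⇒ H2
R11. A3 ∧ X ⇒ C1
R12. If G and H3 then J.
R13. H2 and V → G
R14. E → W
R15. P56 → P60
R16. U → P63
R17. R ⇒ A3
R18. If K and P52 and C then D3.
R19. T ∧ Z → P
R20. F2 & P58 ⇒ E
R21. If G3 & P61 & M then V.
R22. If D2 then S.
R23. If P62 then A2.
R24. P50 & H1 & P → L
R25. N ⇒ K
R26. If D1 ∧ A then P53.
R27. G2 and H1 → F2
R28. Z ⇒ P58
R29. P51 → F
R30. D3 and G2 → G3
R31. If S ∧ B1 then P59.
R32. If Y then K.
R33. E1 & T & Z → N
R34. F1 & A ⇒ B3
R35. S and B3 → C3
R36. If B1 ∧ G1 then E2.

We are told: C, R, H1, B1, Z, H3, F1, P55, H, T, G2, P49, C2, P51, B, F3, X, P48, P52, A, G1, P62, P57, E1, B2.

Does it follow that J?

Yes

D1  (by R2: P57)
P61  (by R9: C, P62, P49)
A3  (by R17: R)
P  (by R19: T, Z)
A2  (by R23: P62)
P53  (by R26: D1, A)
F2  (by R27: G2, H1)
P58  (by R28: Z)
F  (by R29: P51)
N  (by R33: E1, T, Z)
B3  (by R34: F1, A)
E2  (by R36: B1, G1)
P50  (by R3: E2, A2, F)
C1  (by R11: A3, X)
E  (by R20: F2, P58)
L  (by R24: P50, H1, P)
K  (by R25: N)
M  (by R5: L, E)
D2  (by R8: C1, F3, P53)
D3  (by R18: K, P52, C)
S  (by R22: D2)
G3  (by R30: D3, G2)
C3  (by R35: S, B3)
H2  (by R10: C3, G2)
V  (by R21: G3, P61, M)
G  (by R13: H2, V)
J  (by R12: G, H3)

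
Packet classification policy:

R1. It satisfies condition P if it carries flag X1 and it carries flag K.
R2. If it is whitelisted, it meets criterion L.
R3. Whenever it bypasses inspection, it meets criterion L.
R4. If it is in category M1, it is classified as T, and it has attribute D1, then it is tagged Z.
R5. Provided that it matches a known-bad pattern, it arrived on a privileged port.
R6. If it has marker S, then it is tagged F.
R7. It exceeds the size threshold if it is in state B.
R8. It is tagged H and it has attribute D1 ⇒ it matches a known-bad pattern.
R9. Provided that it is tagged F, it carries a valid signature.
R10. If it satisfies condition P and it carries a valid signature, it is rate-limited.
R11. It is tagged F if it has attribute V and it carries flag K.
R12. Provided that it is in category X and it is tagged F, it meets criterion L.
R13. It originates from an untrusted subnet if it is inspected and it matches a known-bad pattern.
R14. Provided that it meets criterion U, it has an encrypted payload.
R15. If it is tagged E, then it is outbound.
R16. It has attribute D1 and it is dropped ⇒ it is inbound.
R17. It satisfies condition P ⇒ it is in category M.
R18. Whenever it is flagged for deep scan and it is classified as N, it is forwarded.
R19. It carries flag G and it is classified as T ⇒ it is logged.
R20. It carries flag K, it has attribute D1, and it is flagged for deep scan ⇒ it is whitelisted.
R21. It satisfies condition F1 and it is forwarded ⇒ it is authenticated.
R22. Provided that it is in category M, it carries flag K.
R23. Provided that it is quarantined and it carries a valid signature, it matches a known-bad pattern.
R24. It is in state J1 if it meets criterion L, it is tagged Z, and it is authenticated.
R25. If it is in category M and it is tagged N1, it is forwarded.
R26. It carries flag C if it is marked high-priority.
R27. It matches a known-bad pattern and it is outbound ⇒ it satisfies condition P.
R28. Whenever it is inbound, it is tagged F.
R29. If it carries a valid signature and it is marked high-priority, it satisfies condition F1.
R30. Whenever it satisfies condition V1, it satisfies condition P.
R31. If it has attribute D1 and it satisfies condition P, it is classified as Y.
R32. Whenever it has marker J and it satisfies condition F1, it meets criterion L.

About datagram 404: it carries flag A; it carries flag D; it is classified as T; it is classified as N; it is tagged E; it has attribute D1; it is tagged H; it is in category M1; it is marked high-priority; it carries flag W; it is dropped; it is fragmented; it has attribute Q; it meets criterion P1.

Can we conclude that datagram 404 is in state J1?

No

Forward chaining from the given facts derives: is tagged Z, matches a known-bad pattern, is outbound, is inbound, carries flag C, satisfies condition P, is tagged F, is classified as Y, arrived on a privileged port, carries a valid signature, is rate-limited, is in category M, carries flag K, satisfies condition F1.
The only rule concluding "it is in state J1" is R24, which needs "it meets criterion L"; that is never established.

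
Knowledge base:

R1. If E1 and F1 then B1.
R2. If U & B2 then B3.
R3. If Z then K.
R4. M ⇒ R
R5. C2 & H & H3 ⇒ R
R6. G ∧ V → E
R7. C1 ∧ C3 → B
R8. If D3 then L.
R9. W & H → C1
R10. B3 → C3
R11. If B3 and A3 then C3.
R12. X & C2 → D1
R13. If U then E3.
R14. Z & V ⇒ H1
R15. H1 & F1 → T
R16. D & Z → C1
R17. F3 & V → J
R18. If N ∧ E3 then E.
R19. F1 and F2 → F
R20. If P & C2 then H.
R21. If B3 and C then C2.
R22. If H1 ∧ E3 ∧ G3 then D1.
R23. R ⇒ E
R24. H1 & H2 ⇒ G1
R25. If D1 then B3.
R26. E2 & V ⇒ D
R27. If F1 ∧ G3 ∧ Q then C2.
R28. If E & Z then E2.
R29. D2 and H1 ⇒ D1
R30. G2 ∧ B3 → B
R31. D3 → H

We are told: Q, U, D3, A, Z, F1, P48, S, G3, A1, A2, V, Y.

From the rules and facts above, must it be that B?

Forward chaining from the given facts derives: K, L, E3, H1, T, D1, B3, C2, H, C3.
Rules concluding B: R7 needs C1; R30 needs G2 — none of these are established.

No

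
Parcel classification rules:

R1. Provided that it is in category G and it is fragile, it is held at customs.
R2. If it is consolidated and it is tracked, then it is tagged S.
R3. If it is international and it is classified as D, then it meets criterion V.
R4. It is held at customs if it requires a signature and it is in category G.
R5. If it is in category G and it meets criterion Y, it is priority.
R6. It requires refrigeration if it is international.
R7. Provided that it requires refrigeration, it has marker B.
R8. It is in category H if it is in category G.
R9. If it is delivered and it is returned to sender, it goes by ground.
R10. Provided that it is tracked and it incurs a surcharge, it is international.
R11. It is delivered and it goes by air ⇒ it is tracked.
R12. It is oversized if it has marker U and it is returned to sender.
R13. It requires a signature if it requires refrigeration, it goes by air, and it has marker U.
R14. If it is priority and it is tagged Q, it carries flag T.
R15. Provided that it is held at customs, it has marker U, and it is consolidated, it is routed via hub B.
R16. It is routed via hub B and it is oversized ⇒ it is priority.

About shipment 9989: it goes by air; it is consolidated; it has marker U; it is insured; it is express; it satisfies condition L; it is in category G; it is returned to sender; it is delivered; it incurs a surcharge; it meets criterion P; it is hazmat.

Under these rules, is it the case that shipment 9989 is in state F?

Forward chaining from the given facts derives: is in category H, goes by ground, is tracked, is oversized, is tagged S, is international, requires refrigeration, has marker B, requires a signature, is held at customs, is routed via hub B, is priority.
No rule has "it is in state F" as its conclusion, and it is not among the given facts.

No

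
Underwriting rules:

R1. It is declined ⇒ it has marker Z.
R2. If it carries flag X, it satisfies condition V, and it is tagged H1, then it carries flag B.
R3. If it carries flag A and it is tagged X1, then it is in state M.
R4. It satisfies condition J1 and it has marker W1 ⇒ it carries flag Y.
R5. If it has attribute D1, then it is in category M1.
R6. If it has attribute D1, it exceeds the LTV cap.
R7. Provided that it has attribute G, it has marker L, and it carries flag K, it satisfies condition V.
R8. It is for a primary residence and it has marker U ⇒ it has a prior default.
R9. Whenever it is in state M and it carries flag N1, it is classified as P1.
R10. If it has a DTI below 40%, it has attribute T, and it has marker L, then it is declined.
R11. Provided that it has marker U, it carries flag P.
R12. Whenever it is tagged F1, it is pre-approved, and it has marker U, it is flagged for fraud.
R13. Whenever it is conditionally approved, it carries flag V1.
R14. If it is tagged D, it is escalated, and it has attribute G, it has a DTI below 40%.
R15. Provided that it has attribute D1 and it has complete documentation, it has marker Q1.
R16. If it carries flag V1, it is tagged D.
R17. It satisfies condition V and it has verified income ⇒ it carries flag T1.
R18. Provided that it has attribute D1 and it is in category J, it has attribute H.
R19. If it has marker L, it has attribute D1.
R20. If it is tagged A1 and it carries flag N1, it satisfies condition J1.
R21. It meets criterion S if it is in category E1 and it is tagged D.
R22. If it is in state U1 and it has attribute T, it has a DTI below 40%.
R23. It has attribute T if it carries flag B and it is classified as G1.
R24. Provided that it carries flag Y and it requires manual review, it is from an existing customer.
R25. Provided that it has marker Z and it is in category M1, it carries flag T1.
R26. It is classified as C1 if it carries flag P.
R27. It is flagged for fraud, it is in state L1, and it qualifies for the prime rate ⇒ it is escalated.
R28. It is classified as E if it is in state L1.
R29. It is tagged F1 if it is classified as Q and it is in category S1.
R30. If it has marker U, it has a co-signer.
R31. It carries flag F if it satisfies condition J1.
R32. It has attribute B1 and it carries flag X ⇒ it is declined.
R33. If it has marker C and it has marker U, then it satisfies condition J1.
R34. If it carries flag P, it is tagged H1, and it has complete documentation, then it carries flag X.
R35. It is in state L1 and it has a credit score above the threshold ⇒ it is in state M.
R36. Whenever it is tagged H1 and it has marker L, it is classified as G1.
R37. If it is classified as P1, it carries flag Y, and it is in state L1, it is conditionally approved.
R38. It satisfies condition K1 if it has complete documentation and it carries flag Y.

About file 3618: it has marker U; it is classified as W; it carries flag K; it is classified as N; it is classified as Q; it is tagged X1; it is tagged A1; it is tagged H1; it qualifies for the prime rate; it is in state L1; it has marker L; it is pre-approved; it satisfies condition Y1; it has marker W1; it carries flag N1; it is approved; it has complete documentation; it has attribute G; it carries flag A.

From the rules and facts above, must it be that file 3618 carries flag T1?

Forward chaining from the given facts derives: is in state M, satisfies condition V, is classified as P1, carries flag P, has attribute D1, satisfies condition J1, is classified as C1, is classified as E, has a co-signer, carries flag F, carries flag X, is classified as G1, carries flag B, carries flag Y, is in category M1, exceeds the LTV cap, has marker Q1, has attribute T, is conditionally approved, satisfies condition K1, carries flag V1, is tagged D.
Rules concluding "it carries flag T1": R17 needs "it has verified income"; R25 needs "it has marker Z" — none of these are established.

No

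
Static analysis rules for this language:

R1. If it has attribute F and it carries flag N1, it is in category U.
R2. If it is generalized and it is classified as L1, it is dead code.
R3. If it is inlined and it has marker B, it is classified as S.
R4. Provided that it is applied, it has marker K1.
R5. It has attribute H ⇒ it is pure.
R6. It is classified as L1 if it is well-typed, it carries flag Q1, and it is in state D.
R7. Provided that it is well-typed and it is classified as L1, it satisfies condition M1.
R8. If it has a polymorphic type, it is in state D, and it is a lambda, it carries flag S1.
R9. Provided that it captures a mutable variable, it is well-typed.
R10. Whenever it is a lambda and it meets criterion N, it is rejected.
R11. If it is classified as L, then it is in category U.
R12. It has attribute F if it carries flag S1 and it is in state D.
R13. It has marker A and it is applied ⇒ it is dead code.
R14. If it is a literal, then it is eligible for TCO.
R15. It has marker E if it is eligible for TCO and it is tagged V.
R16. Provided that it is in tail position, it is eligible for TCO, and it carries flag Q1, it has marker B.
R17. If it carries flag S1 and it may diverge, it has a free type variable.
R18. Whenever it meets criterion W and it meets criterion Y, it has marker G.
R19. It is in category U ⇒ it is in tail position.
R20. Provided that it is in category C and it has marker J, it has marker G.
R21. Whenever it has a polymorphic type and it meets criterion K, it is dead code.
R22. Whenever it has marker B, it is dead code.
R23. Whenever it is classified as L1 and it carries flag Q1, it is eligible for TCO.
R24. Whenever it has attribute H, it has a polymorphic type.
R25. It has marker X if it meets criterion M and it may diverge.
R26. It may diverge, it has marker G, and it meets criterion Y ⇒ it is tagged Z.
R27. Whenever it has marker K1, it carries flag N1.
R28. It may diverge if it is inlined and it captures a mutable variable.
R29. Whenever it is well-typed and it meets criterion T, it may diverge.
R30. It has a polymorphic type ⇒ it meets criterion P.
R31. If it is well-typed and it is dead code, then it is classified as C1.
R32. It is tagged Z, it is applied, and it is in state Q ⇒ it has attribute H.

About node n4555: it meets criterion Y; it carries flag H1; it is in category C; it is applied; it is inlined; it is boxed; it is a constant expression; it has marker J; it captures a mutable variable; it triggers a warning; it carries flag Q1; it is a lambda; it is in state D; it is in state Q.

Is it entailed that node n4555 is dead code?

By R4 (it is applied): it has marker K1.
By R9 (it captures a mutable variable): it is well-typed.
By R20 (it is in category C, it has marker J): it has marker G.
By R27 (it has marker K1): it carries flag N1.
By R28 (it is inlined, it captures a mutable variable): it may diverge.
By R6 (it is well-typed, it carries flag Q1, it is in state D): it is classified as L1.
By R23 (it is classified as L1, it carries flag Q1): it is eligible for TCO.
By R26 (it may diverge, it has marker G, it meets criterion Y): it is tagged Z.
By R32 (it is tagged Z, it is applied, it is in state Q): it has attribute H.
By R24 (it has attribute H): it has a polymorphic type.
By R8 (it has a polymorphic type, it is in state D, it is a lambda): it carries flag S1.
By R12 (it carries flag S1, it is in state D): it has attribute F.
By R1 (it has attribute F, it carries flag N1): it is in category U.
By R19 (it is in category U): it is in tail position.
By R16 (it is in tail position, it is eligible for TCO, it carries flag Q1): it has marker B.
By R22 (it has marker B): it is dead code.

Yes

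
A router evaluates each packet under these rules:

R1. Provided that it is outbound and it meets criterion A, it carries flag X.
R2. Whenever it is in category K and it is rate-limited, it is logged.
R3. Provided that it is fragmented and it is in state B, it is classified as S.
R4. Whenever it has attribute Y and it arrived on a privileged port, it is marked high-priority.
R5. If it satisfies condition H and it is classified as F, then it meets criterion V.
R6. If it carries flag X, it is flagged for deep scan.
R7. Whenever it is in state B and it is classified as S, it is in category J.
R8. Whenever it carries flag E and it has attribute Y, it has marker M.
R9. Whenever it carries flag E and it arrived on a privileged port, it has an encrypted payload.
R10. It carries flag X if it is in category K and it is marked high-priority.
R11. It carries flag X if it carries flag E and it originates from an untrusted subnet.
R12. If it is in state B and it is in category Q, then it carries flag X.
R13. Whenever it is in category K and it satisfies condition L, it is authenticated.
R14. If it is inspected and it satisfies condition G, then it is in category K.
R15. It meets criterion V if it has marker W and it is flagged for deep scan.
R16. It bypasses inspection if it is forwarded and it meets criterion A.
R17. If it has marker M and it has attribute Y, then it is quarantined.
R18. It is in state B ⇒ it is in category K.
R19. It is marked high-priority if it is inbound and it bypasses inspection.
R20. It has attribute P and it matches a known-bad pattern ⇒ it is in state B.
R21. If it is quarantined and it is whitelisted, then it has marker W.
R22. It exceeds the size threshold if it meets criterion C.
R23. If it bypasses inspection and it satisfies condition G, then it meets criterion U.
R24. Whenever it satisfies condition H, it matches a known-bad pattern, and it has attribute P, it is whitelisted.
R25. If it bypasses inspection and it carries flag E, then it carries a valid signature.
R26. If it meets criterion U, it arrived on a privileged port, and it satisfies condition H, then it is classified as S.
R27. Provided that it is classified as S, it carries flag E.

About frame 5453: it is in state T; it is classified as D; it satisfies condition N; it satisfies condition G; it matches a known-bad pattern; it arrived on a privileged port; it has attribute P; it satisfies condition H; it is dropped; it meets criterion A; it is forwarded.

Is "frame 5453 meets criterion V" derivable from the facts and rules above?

No

Forward chaining from the given facts derives: bypasses inspection, is in state B, meets criterion U, is whitelisted, is classified as S, carries flag E, is in category J, has an encrypted payload, is in category K, carries a valid signature.
Rules concluding "it meets criterion V": R5 needs "it is classified as F"; R15 needs "it has marker W" — none of these are established.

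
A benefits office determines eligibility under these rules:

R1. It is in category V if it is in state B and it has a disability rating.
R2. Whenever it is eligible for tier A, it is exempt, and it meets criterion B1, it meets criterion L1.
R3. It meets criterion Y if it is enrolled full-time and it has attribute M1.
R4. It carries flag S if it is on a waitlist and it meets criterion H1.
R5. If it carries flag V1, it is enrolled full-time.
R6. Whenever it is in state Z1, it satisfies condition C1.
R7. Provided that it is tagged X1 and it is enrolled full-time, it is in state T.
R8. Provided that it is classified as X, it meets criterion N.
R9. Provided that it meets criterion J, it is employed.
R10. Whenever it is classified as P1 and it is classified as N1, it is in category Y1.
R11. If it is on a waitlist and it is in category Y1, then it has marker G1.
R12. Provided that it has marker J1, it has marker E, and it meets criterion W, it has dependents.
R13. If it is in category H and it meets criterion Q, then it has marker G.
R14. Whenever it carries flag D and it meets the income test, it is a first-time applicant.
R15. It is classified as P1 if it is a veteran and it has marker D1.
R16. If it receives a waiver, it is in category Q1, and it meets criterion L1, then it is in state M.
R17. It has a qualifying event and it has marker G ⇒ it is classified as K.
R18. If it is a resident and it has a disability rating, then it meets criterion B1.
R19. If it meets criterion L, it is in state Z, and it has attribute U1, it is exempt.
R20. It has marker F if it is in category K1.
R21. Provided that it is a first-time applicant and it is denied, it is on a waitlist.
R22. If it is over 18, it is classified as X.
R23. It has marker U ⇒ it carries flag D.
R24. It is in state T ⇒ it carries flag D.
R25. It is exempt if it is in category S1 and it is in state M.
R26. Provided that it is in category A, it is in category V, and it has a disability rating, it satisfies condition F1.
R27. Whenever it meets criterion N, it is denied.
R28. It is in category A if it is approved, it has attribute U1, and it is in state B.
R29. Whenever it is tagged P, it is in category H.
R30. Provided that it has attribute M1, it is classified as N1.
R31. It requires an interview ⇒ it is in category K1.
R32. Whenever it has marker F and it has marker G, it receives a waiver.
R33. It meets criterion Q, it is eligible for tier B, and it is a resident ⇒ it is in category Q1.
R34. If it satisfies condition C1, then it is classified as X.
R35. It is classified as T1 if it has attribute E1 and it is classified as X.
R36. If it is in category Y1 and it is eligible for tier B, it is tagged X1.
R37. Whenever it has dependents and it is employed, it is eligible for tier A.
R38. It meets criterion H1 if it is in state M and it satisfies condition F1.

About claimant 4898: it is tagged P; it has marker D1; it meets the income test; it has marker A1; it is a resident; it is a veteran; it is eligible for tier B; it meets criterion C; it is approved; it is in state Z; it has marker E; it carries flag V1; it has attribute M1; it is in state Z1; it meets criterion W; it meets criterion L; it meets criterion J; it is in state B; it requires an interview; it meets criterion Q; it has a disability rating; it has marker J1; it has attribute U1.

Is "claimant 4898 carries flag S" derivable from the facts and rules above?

Yes

By R1 (it is in state B, it has a disability rating): it is in category V.
By R5 (it carries flag V1): it is enrolled full-time.
By R6 (it is in state Z1): it satisfies condition C1.
By R9 (it meets criterion J): it is employed.
By R12 (it has marker J1, it has marker E, it meets criterion W): it has dependents.
By R15 (it is a veteran, it has marker D1): it is classified as P1.
By R18 (it is a resident, it has a disability rating): it meets criterion B1.
By R19 (it meets criterion L, it is in state Z, it has attribute U1): it is exempt.
By R28 (it is approved, it has attribute U1, it is in state B): it is in category A.
By R29 (it is tagged P): it is in category H.
By R30 (it has attribute M1): it is classified as N1.
By R31 (it requires an interview): it is in category K1.
By R33 (it meets criterion Q, it is eligible for tier B, it is a resident): it is in category Q1.
By R34 (it satisfies condition C1): it is classified as X.
By R37 (it has dependents, it is employed): it is eligible for tier A.
By R2 (it is eligible for tier A, it is exempt, it meets criterion B1): it meets criterion L1.
By R8 (it is classified as X): it meets criterion N.
By R10 (it is classified as P1, it is classified as N1): it is in category Y1.
By R13 (it is in category H, it meets criterion Q): it has marker G.
By R20 (it is in category K1): it has marker F.
By R26 (it is in category A, it is in category V, it has a disability rating): it satisfies condition F1.
By R27 (it meets criterion N): it is denied.
By R32 (it has marker F, it has marker G): it receives a waiver.
By R36 (it is in category Y1, it is eligible for tier B): it is tagged X1.
By R7 (it is tagged X1, it is enrolled full-time): it is in state T.
By R16 (it receives a waiver, it is in category Q1, it meets criterion L1): it is in state M.
By R24 (it is in state T): it carries flag D.
By R38 (it is in state M, it satisfies condition F1): it meets criterion H1.
By R14 (it carries flag D, it meets the income test): it is a first-time applicant.
By R21 (it is a first-time applicant, it is denied): it is on a waitlist.
By R4 (it is on a waitlist, it meets criterion H1): it carries flag S.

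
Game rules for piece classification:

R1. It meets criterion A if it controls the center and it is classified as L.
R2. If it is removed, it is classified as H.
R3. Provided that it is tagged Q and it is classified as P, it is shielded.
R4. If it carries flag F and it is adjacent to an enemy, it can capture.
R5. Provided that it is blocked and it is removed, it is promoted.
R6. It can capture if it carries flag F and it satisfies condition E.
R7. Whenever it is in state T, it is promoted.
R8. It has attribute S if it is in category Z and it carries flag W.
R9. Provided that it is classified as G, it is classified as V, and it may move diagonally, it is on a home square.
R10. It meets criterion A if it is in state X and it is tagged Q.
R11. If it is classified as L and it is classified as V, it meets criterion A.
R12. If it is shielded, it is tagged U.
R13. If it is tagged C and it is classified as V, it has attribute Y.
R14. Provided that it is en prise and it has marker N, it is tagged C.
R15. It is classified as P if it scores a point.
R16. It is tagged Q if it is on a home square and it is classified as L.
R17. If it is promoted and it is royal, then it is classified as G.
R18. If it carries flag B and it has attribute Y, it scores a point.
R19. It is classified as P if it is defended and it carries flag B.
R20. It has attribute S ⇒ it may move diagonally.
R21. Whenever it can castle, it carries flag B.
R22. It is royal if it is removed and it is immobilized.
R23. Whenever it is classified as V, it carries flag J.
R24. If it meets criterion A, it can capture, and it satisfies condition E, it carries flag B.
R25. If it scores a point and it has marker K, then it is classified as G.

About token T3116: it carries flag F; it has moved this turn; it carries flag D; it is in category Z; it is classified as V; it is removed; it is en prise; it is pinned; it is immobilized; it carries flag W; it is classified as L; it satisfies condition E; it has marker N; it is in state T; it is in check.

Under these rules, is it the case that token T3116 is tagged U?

By R6 (it carries flag F, it satisfies condition E): it can capture.
By R7 (it is in state T): it is promoted.
By R8 (it is in category Z, it carries flag W): it has attribute S.
By R11 (it is classified as L, it is classified as V): it meets criterion A.
By R14 (it is en prise, it has marker N): it is tagged C.
By R20 (it has attribute S): it may move diagonally.
By R22 (it is removed, it is immobilized): it is royal.
By R24 (it meets criterion A, it can capture, it satisfies condition E): it carries flag B.
By R13 (it is tagged C, it is classified as V): it has attribute Y.
By R17 (it is promoted, it is royal): it is classified as G.
By R18 (it carries flag B, it has attribute Y): it scores a point.
By R9 (it is classified as G, it is classified as V, it may move diagonally): it is on a home square.
By R15 (it scores a point): it is classified as P.
By R16 (it is on a home square, it is classified as L): it is tagged Q.
By R3 (it is tagged Q, it is classified as P): it is shielded.
By R12 (it is shielded): it is tagged U.

Yes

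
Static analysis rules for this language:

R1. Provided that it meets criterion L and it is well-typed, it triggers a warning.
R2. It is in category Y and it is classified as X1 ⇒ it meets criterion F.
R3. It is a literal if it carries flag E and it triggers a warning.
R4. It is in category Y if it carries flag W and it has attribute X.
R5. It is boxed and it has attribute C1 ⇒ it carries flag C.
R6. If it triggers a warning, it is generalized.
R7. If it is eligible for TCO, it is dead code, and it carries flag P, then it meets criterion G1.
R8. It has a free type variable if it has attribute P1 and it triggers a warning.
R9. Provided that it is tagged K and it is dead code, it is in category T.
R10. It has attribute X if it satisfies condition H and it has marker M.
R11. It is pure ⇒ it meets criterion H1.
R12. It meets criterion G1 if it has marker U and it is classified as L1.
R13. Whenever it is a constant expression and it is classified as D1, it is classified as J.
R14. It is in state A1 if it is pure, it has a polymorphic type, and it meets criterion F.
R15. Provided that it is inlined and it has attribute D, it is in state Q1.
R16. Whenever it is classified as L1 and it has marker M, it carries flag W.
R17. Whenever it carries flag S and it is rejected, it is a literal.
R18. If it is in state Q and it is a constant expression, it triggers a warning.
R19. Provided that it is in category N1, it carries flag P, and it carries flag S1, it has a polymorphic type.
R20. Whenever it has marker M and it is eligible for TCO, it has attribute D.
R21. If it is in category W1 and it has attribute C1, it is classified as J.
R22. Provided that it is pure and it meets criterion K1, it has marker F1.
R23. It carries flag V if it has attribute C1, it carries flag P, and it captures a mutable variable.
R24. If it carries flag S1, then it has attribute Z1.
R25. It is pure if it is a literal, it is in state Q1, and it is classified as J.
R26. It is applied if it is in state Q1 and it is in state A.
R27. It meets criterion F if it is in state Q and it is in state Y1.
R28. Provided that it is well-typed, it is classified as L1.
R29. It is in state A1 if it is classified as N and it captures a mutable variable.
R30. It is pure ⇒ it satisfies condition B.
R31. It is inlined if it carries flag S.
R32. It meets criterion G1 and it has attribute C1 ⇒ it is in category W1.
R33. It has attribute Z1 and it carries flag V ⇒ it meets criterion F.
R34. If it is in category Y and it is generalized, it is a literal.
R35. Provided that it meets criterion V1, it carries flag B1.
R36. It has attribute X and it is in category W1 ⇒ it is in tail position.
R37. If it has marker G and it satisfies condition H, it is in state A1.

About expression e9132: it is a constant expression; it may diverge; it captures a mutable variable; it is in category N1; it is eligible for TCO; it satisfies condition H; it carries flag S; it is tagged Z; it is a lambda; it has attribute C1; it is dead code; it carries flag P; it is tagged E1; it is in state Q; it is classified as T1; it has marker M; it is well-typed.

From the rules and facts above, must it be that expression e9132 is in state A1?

Forward chaining from the given facts derives: meets criterion G1, has attribute X, triggers a warning, has attribute D, carries flag V, is classified as L1, is inlined, is in category W1, is in tail position, is generalized, is in state Q1, carries flag W, is classified as J, is in category Y, is a literal, is pure, satisfies condition B, meets criterion H1.
Rules concluding "it is in state A1": R14 needs "it has a polymorphic type"; R29 needs "it is classified as N"; R37 needs "it has marker G" — none of these are established.

No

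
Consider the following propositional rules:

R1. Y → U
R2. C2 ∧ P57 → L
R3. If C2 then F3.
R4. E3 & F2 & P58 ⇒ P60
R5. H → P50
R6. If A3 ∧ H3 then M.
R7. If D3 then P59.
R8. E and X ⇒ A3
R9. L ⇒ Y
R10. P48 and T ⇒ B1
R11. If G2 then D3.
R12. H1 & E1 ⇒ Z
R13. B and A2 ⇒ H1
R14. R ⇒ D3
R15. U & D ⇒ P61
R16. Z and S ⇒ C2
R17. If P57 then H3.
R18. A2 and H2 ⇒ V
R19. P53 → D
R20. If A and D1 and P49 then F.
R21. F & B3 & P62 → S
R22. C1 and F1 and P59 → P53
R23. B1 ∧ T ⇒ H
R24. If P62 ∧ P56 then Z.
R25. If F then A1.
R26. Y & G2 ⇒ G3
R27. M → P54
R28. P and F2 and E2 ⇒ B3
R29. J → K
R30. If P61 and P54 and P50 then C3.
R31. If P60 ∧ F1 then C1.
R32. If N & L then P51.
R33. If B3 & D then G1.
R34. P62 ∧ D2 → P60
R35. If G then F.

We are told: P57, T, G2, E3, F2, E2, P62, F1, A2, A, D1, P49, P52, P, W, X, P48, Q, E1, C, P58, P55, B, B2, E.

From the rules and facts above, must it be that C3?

P60  (by R4: E3, F2, P58)
A3  (by R8: E, X)
B1  (by R10: P48, T)
D3  (by R11: G2)
H1  (by R13: B, A2)
H3  (by R17: P57)
F  (by R20: A, D1, P49)
H  (by R23: B1, T)
B3  (by R28: P, F2, E2)
C1  (by R31: P60, F1)
P50  (by R5: H)
M  (by R6: A3, H3)
P59  (by R7: D3)
Z  (by R12: H1, E1)
S  (by R21: F, B3, P62)
P53  (by R22: C1, F1, P59)
P54  (by R27: M)
C2  (by R16: Z, S)
D  (by R19: P53)
L  (by R2: C2, P57)
Y  (by R9: L)
U  (by R1: Y)
P61  (by R15: U, D)
C3  (by R30: P61, P54, P50)

Yes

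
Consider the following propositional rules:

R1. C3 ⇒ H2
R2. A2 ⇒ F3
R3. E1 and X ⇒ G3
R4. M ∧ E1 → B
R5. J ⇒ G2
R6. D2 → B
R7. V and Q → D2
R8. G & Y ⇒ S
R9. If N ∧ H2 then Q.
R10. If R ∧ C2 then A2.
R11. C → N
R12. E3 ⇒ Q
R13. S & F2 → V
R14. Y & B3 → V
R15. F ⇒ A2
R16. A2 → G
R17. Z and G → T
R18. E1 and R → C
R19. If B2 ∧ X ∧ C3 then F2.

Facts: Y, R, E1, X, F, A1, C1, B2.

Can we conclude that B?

Forward chaining from the given facts derives: G3, A2, G, C, F3, S, N.
Rules concluding B: R4 needs M; R6 needs D2 — none of these are established.

No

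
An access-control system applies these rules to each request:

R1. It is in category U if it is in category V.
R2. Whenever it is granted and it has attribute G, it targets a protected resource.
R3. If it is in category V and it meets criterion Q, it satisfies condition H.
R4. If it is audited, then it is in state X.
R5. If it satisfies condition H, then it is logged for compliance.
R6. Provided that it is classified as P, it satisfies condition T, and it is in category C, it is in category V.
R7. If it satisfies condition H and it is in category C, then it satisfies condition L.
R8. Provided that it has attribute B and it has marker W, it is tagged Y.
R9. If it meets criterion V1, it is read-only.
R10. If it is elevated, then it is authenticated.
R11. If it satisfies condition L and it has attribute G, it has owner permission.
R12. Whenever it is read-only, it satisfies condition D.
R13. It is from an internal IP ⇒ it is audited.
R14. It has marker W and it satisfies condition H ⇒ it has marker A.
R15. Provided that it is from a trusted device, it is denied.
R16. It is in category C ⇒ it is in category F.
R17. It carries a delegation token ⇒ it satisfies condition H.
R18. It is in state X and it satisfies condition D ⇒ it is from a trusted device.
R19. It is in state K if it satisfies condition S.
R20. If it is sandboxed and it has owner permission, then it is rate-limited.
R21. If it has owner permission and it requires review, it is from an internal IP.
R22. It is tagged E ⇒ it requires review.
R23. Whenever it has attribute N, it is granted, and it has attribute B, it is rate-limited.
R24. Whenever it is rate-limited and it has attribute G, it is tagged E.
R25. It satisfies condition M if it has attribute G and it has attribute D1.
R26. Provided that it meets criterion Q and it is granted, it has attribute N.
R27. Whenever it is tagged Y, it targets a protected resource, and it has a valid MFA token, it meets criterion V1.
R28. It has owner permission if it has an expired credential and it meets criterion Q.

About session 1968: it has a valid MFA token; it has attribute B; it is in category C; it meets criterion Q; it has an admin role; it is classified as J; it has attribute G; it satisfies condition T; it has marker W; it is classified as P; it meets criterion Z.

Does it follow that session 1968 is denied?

Forward chaining from the given facts derives: is in category V, is tagged Y, is in category F, is in category U, satisfies condition H, is logged for compliance, satisfies condition L, has owner permission, has marker A.
The only rule concluding "it is denied" is R15, which needs "it is from a trusted device"; that is never established.

No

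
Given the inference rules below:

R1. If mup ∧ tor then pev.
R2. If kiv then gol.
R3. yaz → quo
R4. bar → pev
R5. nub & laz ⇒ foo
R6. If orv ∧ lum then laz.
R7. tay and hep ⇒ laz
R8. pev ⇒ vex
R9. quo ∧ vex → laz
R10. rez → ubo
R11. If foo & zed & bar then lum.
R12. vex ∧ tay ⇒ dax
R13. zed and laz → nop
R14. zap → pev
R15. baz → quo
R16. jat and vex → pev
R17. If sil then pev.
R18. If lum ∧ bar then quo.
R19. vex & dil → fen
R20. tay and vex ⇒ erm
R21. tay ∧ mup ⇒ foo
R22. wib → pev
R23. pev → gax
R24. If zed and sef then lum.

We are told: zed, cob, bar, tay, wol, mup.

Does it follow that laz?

Yes

pev  (by R4: bar)
vex  (by R8: pev)
foo  (by R21: tay, mup)
lum  (by R11: foo, zed, bar)
quo  (by R18: lum, bar)
laz  (by R9: quo, vex)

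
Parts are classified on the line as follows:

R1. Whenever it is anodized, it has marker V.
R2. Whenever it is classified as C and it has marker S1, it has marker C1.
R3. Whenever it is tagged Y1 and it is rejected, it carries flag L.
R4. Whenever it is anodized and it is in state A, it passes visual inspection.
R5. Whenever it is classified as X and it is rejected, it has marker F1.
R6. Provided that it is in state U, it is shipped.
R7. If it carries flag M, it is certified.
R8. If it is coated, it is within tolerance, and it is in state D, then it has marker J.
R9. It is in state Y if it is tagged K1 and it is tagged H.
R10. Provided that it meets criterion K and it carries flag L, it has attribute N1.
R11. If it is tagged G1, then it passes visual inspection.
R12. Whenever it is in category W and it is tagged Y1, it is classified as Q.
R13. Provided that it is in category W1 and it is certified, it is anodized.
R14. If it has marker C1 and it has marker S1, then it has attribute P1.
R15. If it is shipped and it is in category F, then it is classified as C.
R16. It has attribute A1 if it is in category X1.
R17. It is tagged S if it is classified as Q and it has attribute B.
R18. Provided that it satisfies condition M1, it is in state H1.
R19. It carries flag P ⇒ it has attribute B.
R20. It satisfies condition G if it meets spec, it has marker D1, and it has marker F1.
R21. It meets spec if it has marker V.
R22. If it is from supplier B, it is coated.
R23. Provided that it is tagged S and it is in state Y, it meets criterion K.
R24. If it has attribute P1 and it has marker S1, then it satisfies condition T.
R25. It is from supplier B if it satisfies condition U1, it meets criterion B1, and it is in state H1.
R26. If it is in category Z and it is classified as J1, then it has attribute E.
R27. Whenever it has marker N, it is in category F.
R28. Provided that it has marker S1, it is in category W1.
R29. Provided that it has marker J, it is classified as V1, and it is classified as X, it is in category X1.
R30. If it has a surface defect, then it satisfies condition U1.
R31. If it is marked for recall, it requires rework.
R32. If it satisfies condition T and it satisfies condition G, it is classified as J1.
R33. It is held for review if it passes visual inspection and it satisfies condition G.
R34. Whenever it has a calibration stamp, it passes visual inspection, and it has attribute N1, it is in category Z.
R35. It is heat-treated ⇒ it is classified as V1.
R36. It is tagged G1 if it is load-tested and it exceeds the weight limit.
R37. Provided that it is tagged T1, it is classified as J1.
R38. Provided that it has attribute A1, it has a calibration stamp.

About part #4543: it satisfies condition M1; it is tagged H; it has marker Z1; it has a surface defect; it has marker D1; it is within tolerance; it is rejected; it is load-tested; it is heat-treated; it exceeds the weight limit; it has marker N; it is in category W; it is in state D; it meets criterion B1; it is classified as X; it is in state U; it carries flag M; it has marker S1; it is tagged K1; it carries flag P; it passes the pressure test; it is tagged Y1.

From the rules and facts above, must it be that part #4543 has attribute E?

Yes

By R3 (it is tagged Y1, it is rejected): it carries flag L.
By R5 (it is classified as X, it is rejected): it has marker F1.
By R6 (it is in state U): it is shipped.
By R7 (it carries flag M): it is certified.
By R9 (it is tagged K1, it is tagged H): it is in state Y.
By R12 (it is in category W, it is tagged Y1): it is classified as Q.
By R18 (it satisfies condition M1): it is in state H1.
By R19 (it carries flag P): it has attribute B.
By R27 (it has marker N): it is in category F.
By R28 (it has marker S1): it is in category W1.
By R30 (it has a surface defect): it satisfies condition U1.
By R35 (it is heat-treated): it is classified as V1.
By R36 (it is load-tested, it exceeds the weight limit): it is tagged G1.
By R11 (it is tagged G1): it passes visual inspection.
By R13 (it is in category W1, it is certified): it is anodized.
By R15 (it is shipped, it is in category F): it is classified as C.
By R17 (it is classified as Q, it has attribute B): it is tagged S.
By R23 (it is tagged S, it is in state Y): it meets criterion K.
By R25 (it satisfies condition U1, it meets criterion B1, it is in state H1): it is from supplier B.
By R1 (it is anodized): it has marker V.
By R2 (it is classified as C, it has marker S1): it has marker C1.
By R10 (it meets criterion K, it carries flag L): it has attribute N1.
By R14 (it has marker C1, it has marker S1): it has attribute P1.
By R21 (it has marker V): it meets spec.
By R22 (it is from supplier B): it is coated.
By R24 (it has attribute P1, it has marker S1): it satisfies condition T.
By R8 (it is coated, it is within tolerance, it is in state D): it has marker J.
By R20 (it meets spec, it has marker D1, it has marker F1): it satisfies condition G.
By R29 (it has marker J, it is classified as V1, it is classified as X): it is in category X1.
By R32 (it satisfies condition T, it satisfies condition G): it is classified as J1.
By R16 (it is in category X1): it has attribute A1.
By R38 (it has attribute A1): it has a calibration stamp.
By R34 (it has a calibration stamp, it passes visual inspection, it has attribute N1): it is in category Z.
By R26 (it is in category Z, it is classified as J1): it has attribute E.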